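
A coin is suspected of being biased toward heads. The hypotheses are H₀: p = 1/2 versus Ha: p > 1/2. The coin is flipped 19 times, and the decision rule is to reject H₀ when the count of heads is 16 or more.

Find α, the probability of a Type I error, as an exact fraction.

145/65536

Under H₀, K ~ Binomial(19, 1/2), and α = P(K ≥ 16).
P(K ≥ 16) = [C(19,16) + C(19,17) + C(19,18) + C(19,19)] / 2^19 = (969 + 171 + 19 + 1) / 524288 = 1160/524288 = 145/65536.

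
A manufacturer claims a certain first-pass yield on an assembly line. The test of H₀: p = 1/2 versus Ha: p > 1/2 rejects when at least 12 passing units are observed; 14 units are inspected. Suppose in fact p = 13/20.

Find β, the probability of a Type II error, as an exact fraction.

β = P(fail to reject H₀ | Ha true) = P(S ≤ 11 | p = 13/20), S ~ Binomial(14, 13/20).
Equivalently, β = 1 − P(S ≥ 12) = 750447350803558569/819200000000000000.

750447350803558569/819200000000000000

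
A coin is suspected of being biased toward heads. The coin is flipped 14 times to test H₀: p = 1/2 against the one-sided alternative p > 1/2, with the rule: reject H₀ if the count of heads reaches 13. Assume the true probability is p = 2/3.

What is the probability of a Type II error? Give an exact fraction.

4651897/4782969

A Type II error is failing to reject when Ha holds: with p = 2/3, β = P(S ≤ 12).
Adding the binomial probabilities P(S=0)+…+P(S=12) at p = 2/3 gives 4651897/4782969.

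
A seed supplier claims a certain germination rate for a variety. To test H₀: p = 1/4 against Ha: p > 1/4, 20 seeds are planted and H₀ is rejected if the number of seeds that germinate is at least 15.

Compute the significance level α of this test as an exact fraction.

1048117/274877906944

The Type I error probability is α = P(K ≥ 15) computed under H₀, where K ~ Binomial(20, 1/4).
P(K ≥ 15) = Σ_{j=15}^{20} C(20,j)·(1/4)^j·(3/4)^{20-j} = 1048117/274877906944.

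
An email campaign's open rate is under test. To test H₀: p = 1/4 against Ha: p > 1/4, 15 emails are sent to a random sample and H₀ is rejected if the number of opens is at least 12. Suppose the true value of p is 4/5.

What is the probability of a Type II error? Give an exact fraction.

10737240461/30517578125

Under the alternative p = 4/5, S ~ Binomial(15, 4/5); β is the probability the test does not reject, P(S < 12).
Equivalently, β = 1 − P(S ≥ 12) = 10737240461/30517578125.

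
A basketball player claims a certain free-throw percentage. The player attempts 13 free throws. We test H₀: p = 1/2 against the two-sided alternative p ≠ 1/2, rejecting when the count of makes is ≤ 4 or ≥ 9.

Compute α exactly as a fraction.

1093/4096

The significance level is the null-hypothesis probability of the rejection region {≤4} ∪ {≥9}.
Each tail has probability (1 + 13 + 78 + 286 + 715)/8192; doubling gives α = 2186/8192 = 1093/4096.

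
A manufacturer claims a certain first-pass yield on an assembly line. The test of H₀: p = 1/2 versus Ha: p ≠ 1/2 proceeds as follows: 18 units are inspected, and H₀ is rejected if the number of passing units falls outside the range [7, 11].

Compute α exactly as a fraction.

Under H₀, K ~ Binomial(18, 1/2); α is the probability of landing in either tail, P(K ≤ 6) + P(K ≥ 12).
Each tail has probability (1 + 18 + 153 + 816 + 3060 + 8568 + 18564)/262144; doubling gives α = 62360/262144 = 7795/32768.

7795/32768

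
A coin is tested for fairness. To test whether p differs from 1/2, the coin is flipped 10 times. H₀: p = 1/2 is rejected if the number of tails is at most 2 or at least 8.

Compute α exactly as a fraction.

α = P(K ≤ 2 or K ≥ 8 | p = 1/2), K ~ Binomial(10, 1/2).
Each tail has probability (1 + 10 + 45)/1024; doubling gives α = 112/1024 = 7/64.

7/64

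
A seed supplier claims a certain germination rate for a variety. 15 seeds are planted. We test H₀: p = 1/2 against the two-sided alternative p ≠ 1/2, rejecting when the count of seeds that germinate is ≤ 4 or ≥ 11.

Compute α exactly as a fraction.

Under H₀, S ~ Binomial(15, 1/2); α is the probability of landing in either tail, P(S ≤ 4) + P(S ≥ 11).
The two tails are symmetric, so α = 2·(1 + 15 + 105 + 455 + 1365)/2^15 = 3882/32768 = 1941/16384.

1941/16384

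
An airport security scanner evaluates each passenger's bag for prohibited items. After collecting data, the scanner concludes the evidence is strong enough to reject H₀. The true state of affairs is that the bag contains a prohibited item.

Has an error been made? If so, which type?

No error — this is a correct decision.

The conventional null hypothesis here is that the bag contains no prohibited items.
The test rejected a false H₀ — the decision matches the true state.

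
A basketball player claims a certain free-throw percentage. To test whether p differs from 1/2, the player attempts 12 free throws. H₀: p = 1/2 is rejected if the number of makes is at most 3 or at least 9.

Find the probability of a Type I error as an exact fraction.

299/2048

α = P(K ≤ 3 or K ≥ 9 | p = 1/2), K ~ Binomial(12, 1/2).
Each tail has probability (1 + 12 + 66 + 220)/4096; doubling gives α = 598/4096 = 299/2048.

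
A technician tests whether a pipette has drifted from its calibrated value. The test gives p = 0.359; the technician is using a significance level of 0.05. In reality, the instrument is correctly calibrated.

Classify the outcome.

The conventional null hypothesis is that the instrument is correctly calibrated.
Since p = 0.359 ≥ α = 0.05, H₀ is not rejected.
H₀ is true (actually the instrument is correctly calibrated).
The decision matches the true state — no error.

No error (correct decision).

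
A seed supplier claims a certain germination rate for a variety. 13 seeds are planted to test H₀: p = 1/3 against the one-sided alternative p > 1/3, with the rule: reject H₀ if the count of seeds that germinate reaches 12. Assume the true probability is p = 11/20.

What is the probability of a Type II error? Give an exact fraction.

A Type II error is failing to reject when Ha holds: with p = 11/20, β = P(K ≤ 11).
Equivalently, β = 1 − P(K ≥ 12) = 636861571623279/640000000000000.

636861571623279/640000000000000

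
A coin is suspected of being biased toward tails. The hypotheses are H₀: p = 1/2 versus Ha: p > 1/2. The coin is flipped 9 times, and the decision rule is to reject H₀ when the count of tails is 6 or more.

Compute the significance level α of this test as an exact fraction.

The Type I error probability is α = P(X ≥ 6) computed under H₀, where X ~ Binomial(9, 1/2).
That's C(9,6) + C(9,7) + C(9,8) + C(9,9) over 2^9, i.e. (84 + 36 + 9 + 1)/512 = 130/512 = 65/256.

65/256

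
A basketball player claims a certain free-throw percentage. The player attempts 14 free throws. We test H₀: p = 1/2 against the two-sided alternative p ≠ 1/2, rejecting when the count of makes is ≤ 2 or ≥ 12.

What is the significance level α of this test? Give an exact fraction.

Under H₀, S ~ Binomial(14, 1/2); α is the probability of landing in either tail, P(S ≤ 2) + P(S ≥ 12).
By symmetry, α = 2·P(S ≤ 2) = 2·(1 + 14 + 91)/16384 = 212/16384 = 53/4096.

53/4096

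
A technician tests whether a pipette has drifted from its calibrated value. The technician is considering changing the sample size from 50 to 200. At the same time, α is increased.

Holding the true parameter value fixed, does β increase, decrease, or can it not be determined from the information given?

It decreases.

More data shrinks sampling variability; the test statistic under Ha concentrates further from the null value, making rejection more likely. With a larger α the critical value moves toward the center, so more of the Ha sampling distribution lies in the rejection region. Both changes push β in the same direction.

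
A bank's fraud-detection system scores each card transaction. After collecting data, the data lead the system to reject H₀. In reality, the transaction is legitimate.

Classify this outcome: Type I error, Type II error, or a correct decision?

The conventional null hypothesis here is that the transaction is legitimate.
H₀ was rejected, but H₀ is actually true.
Rejecting a true null hypothesis is a Type I error (false positive).

Type I error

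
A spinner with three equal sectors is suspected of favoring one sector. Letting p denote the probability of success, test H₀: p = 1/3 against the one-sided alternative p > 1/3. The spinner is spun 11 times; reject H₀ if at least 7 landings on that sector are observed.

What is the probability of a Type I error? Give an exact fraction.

Under H₀, K ~ Binomial(11, 1/3), and α = P(K ≥ 7).
P(K ≥ 7) = Σ_{j=7}^{11} C(11,j)·(1/3)^j·(2/3)^{11-j} = 2281/59049.

2281/59049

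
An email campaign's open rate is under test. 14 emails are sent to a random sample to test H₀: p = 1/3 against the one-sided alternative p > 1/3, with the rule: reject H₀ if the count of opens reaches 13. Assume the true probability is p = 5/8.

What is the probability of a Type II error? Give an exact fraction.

4340673464229/4398046511104

A Type II error is failing to reject when Ha holds: with p = 5/8, β = P(Y ≤ 12).
Adding the binomial probabilities P(Y=0)+…+P(Y=12) at p = 5/8 gives 4340673464229/4398046511104.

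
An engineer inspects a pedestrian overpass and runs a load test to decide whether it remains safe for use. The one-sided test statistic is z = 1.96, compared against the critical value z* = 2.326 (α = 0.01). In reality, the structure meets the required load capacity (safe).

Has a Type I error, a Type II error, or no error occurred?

Neither — the decision is correct.

The conventional null hypothesis is that the structure meets the required load capacity (safe).
Since z = 1.96 ≤ z* = 2.326, H₀ is not rejected.
H₀ is true (actually the structure meets the required load capacity (safe)).
The decision matches the true state — no error.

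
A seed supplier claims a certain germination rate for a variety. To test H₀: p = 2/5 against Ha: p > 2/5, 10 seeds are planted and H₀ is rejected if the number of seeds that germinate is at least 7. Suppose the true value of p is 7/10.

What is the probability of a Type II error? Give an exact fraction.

218993301/625000000

A Type II error is failing to reject when Ha holds: with p = 7/10, β = P(S ≤ 6).
Equivalently, β = 1 − P(S ≥ 7) = 218993301/625000000.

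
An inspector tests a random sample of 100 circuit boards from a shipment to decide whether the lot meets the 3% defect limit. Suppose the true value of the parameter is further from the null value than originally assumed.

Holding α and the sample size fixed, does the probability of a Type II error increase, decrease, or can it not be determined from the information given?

The further the true parameter sits from the null value, the more of the Ha sampling distribution falls in the rejection region.

It decreases.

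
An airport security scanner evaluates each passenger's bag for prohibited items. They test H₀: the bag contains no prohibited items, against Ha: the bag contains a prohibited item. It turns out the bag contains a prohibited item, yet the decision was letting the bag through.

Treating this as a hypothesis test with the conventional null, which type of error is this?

'Letting the bag through' corresponds to failing to reject H₀.
H₀ was not rejected but H₀ is false — a Type II error (false negative).

Type II error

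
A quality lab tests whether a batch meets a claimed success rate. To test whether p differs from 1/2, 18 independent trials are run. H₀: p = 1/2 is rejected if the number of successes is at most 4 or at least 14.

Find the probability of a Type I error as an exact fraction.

253/8192

α = P(K ≤ 4 or K ≥ 14 | p = 1/2), K ~ Binomial(18, 1/2).
By symmetry, α = 2·P(K ≤ 4) = 2·(1 + 18 + 153 + 816 + 3060)/262144 = 8096/262144 = 253/8192.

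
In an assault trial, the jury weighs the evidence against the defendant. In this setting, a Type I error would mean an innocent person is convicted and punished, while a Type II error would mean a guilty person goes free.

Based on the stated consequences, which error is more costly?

The Type I consequence (an innocent person is convicted and punished) is more severe than the Type II consequence (a guilty person goes free).

Type I error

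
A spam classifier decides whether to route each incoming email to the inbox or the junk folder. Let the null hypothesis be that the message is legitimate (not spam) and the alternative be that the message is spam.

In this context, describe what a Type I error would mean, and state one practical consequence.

A Type I error is rejecting H₀ when H₀ is true.
Here that means sending the message to the spam folder when actually the message is legitimate (not spam).

A Type I error would mean concluding that the message is spam when in fact the message is legitimate (not spam). Consequence: a legitimate email — possibly an important one — is hidden in the spam folder.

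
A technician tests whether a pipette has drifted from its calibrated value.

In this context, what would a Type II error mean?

With the conventional null hypothesis that the instrument is correctly calibrated:
A Type II error is failing to reject H₀ when H₀ is false.
Here that means leaving the instrument in service when actually the instrument has drifted out of calibration.

A Type II error would mean concluding that the instrument is correctly calibrated (or at least failing to establish that the instrument has drifted out of calibration) when in fact the instrument has drifted out of calibration.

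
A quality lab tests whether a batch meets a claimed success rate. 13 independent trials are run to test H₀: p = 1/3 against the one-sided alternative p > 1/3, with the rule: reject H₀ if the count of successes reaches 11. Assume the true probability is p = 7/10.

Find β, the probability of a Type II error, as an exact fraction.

A Type II error is failing to reject when Ha holds: with p = 7/10, β = P(S ≤ 10).
Equivalently, β = 1 − P(S ≥ 11) = 7788298257/9765625000.

7788298257/9765625000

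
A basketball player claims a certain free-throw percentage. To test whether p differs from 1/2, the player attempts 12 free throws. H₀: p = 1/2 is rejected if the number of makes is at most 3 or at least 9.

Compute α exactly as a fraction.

α = P(X ≤ 3 or X ≥ 9 | p = 1/2), X ~ Binomial(12, 1/2).
By symmetry, α = 2·P(X ≤ 3) = 2·(1 + 12 + 66 + 220)/4096 = 598/4096 = 299/2048.

299/2048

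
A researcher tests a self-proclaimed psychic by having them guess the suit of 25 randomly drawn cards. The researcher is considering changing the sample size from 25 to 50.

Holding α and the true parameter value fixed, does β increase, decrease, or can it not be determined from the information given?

It decreases.

More data shrinks sampling variability; the test statistic under Ha concentrates further from the null value, making rejection more likely.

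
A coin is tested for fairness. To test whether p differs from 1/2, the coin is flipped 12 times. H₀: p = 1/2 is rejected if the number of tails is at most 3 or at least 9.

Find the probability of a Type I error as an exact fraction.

299/2048

Under H₀, X ~ Binomial(12, 1/2); α is the probability of landing in either tail, P(X ≤ 3) + P(X ≥ 9).
By symmetry, α = 2·P(X ≤ 3) = 2·(1 + 12 + 66 + 220)/4096 = 598/4096 = 299/2048.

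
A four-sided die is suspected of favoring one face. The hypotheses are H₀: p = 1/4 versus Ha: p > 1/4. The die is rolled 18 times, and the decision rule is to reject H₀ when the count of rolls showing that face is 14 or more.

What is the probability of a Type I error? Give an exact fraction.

67831/17179869184

The Type I error probability is α = P(K ≥ 14) computed under H₀, where K ~ Binomial(18, 1/4).
Adding the binomial terms for j = 14 through 18 with p = 1/4 yields 67831/17179869184.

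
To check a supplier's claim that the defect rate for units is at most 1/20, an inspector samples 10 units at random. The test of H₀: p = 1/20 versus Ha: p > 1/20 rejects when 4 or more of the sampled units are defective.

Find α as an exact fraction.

2632954721/2560000000000

α = P(reject H₀ | H₀ true) = P(S ≥ 4 | p = 1/20), S ~ Binomial(10, 1/20).
α = 1 − P(S ≤ 3) = 1 − 2557367045279/2560000000000 = 2632954721/2560000000000.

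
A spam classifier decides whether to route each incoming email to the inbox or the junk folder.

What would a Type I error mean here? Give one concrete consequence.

With the conventional null hypothesis that the message is legitimate (not spam):
A Type I error is rejecting H₀ when H₀ is true.
Here that means sending the message to the spam folder when actually the message is legitimate (not spam).

A Type I error would mean concluding that the message is spam when in fact the message is legitimate (not spam). Consequence: a legitimate email — possibly an important one — is hidden in the spam folder.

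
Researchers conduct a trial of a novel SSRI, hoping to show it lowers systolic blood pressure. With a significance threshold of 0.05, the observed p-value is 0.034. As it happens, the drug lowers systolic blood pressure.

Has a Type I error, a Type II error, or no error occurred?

No error — this is a correct decision.

The conventional null hypothesis is that the drug has no effect on systolic blood pressure.
Since p = 0.034 < α = 0.05, H₀ is rejected.
H₀ is false (actually the drug lowers systolic blood pressure).
The decision matches the true state — no error.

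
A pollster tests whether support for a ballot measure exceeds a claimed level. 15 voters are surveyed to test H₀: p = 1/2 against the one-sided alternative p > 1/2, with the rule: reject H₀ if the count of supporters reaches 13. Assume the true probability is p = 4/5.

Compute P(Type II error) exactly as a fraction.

18370873741/30517578125

β = P(fail to reject H₀ | Ha true) = P(X ≤ 12 | p = 4/5), X ~ Binomial(15, 4/5).
Adding the binomial probabilities P(X=0)+…+P(X=12) at p = 4/5 gives 18370873741/30517578125.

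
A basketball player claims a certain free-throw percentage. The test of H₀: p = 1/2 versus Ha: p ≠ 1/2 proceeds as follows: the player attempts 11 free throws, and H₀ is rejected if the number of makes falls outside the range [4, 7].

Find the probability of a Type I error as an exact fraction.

Under H₀, Y ~ Binomial(11, 1/2); α is the probability of landing in either tail, P(Y ≤ 3) + P(Y ≥ 8).
Each tail has probability (1 + 11 + 55 + 165)/2048; doubling gives α = 464/2048 = 29/128.

29/128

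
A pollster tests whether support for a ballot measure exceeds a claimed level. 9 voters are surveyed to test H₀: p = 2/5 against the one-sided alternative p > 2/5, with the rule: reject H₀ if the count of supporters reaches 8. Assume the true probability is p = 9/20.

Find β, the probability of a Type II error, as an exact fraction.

Under the alternative p = 9/20, S ~ Binomial(9, 9/20); β is the probability the test does not reject, P(S < 8).
Summing C(9,j)·(9/20)^j·(11/20)^{9-j} for j = 0..7 gives 126837738533/128000000000.

126837738533/128000000000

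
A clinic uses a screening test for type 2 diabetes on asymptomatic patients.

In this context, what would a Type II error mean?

With the conventional null hypothesis that the patient does not have type 2 diabetes:
A Type II error is failing to reject H₀ when H₀ is false.
Here that means clearing the patient as negative when actually the patient has type 2 diabetes.

A Type II error would mean concluding that the patient does not have type 2 diabetes (or at least failing to establish that the patient has type 2 diabetes) when in fact the patient has type 2 diabetes.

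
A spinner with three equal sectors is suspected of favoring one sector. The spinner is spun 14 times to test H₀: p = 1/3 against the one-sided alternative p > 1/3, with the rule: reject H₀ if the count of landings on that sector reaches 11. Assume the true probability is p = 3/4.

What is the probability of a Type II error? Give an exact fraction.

64244663/134217728

Under the alternative p = 3/4, K ~ Binomial(14, 3/4); β is the probability the test does not reject, P(K < 11).
Adding the binomial probabilities P(K=0)+…+P(K=10) at p = 3/4 gives 64244663/134217728.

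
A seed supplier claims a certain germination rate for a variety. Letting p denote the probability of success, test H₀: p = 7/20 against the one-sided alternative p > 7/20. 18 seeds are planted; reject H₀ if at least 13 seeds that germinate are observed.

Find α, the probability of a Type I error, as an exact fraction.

94232010575926496497/65536000000000000000000

Under H₀, K ~ Binomial(18, 7/20), and α = P(K ≥ 13).
Adding the binomial terms for j = 13 through 18 with p = 7/20 yields 94232010575926496497/65536000000000000000000.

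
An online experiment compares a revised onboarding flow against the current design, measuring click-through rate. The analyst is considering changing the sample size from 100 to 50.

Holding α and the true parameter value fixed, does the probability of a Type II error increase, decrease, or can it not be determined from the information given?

A smaller sample increases the standard error, so the sampling distributions under H₀ and Ha overlap more.

It increases.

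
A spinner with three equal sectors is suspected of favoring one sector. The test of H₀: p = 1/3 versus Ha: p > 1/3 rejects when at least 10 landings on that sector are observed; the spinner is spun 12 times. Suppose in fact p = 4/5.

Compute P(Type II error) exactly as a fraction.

β = P(fail to reject H₀ | Ha true) = P(Y ≤ 9 | p = 4/5), Y ~ Binomial(12, 4/5).
Adding the binomial probabilities P(Y=0)+…+P(Y=9) at p = 4/5 gives 21565149/48828125.

21565149/48828125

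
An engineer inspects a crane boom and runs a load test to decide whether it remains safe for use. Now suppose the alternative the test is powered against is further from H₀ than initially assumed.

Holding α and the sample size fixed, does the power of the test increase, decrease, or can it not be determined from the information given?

A bigger departure from H₀ is easier for the test to detect, so it fails to reject less often.
Since power = 1 − β and β decreases, power increases.

It increases.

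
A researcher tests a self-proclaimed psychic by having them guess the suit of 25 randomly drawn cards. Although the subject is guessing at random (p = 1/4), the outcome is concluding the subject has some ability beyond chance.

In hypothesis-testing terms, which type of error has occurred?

The null hypothesis here is that the subject is guessing at random (p = 1/4).
'Concluding the subject has some ability beyond chance' corresponds to rejecting H₀.
H₀ was rejected but H₀ is true — a Type I error (false positive).

Type I error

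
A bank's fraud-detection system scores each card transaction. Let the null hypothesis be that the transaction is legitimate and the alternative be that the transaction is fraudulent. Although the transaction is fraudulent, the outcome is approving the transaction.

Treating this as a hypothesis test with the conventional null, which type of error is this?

Type II error

'Approving the transaction' corresponds to failing to reject H₀.
H₀ was not rejected but H₀ is false — a Type II error (false negative).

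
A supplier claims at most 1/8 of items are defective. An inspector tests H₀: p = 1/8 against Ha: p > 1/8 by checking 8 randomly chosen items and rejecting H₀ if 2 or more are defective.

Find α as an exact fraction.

4424071/16777216

The significance level is the probability, assuming p = 1/8, of seeing 2 or more defectives in 8 draws.
α = 1 − P(S ≤ 1) = 1 − 12353145/16777216 = 4424071/16777216.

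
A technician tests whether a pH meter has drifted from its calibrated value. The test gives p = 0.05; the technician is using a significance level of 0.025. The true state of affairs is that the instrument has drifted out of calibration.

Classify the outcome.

Type II error

The conventional null hypothesis is that the instrument is correctly calibrated.
Since p = 0.05 ≥ α = 0.025, H₀ is not rejected.
H₀ is false (actually the instrument has drifted out of calibration).
Failing to reject a false H₀ is a Type II error.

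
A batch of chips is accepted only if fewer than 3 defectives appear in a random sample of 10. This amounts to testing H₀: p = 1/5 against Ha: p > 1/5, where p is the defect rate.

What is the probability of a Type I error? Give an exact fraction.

The significance level is the probability, assuming p = 1/5, of seeing 3 or more defectives in 10 draws.
Computing the lower-tail complement: 1 − 6619136/9765625 = 3146489/9765625.

3146489/9765625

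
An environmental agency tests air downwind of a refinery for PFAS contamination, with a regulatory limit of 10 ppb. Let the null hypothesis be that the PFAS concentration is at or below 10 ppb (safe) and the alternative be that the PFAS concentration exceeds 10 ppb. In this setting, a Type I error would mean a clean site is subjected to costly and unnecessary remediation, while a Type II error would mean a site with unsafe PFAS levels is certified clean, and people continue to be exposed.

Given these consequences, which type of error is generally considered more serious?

Type II error

The Type II consequence (a site with unsafe PFAS levels is certified clean, and people continue to be exposed) is more severe than the Type I consequence (a clean site is subjected to costly and unnecessary remediation).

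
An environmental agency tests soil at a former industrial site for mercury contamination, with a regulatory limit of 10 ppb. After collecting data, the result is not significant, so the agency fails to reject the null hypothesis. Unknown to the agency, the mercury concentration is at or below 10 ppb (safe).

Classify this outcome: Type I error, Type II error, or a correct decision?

Neither — the decision is correct.

The conventional null hypothesis here is that the mercury concentration is at or below 10 ppb (safe).
The test retained a true H₀ — the decision matches the true state.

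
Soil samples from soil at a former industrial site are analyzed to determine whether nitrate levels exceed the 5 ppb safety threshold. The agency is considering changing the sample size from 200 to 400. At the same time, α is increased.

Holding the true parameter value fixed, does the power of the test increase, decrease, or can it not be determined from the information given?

Increasing n separates the H₀ and Ha sampling distributions, so under Ha fewer outcomes land in the acceptance region. Relaxing α lowers the evidence threshold; under Ha, outcomes that previously fell short now trigger rejection. Both changes push β in the same direction.
Since power = 1 − β and β decreases, power increases.

It increases.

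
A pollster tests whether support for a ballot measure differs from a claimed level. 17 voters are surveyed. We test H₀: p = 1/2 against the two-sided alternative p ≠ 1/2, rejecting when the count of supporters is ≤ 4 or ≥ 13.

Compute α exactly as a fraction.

1607/32768

The significance level is the null-hypothesis probability of the rejection region {≤4} ∪ {≥13}.
Each tail has probability (1 + 17 + 136 + 680 + 2380)/131072; doubling gives α = 6428/131072 = 1607/32768.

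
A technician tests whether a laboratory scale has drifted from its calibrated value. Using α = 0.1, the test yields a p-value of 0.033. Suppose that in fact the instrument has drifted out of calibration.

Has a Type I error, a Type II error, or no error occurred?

Neither — the decision is correct.

The conventional null hypothesis is that the instrument is correctly calibrated.
Since p = 0.033 < α = 0.1, H₀ is rejected.
H₀ is false (actually the instrument has drifted out of calibration).
The decision matches the true state — no error.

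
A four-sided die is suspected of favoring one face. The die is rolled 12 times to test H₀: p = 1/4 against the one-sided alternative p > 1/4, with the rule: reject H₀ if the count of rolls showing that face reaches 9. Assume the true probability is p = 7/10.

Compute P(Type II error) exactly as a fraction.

β = P(fail to reject H₀ | Ha true) = P(S ≤ 8 | p = 7/10), S ~ Binomial(12, 7/10).
Summing C(12,j)·(7/10)^j·(3/10)^{12-j} for j = 0..8 gives 101496845313/200000000000.

101496845313/200000000000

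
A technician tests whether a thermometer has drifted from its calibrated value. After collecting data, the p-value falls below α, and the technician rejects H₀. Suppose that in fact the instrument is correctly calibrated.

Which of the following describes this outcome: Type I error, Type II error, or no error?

The conventional null hypothesis here is that the instrument is correctly calibrated.
H₀ was rejected, but H₀ is actually true.
Rejecting a true null hypothesis is a Type I error (false positive).

Type I error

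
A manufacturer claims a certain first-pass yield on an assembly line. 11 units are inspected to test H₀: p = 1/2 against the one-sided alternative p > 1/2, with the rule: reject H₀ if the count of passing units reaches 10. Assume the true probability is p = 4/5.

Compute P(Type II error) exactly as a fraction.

6619897/9765625

A Type II error is failing to reject when Ha holds: with p = 4/5, β = P(Y ≤ 9).
Adding the binomial probabilities P(Y=0)+…+P(Y=9) at p = 4/5 gives 6619897/9765625.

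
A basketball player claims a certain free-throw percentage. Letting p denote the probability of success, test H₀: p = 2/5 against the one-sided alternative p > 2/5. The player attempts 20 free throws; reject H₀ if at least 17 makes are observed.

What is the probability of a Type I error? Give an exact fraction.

4515168256/95367431640625

The Type I error probability is α = P(K ≥ 17) computed under H₀, where K ~ Binomial(20, 2/5).
Adding the binomial terms for j = 17 through 20 with p = 2/5 yields 4515168256/95367431640625.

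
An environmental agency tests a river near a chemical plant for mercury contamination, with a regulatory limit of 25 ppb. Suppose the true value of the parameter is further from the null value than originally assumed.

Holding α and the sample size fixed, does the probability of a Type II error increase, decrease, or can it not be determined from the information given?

A larger true effect moves the Ha sampling distribution further from the H₀ critical value, making rejection more likely when Ha is true.

It decreases.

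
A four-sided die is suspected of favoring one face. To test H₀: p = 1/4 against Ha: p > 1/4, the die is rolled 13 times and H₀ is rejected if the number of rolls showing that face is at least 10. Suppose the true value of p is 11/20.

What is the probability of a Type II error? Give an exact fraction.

1857697115702463/2048000000000000

Under the alternative p = 11/20, K ~ Binomial(13, 11/20); β is the probability the test does not reject, P(K < 10).
Equivalently, β = 1 − P(K ≥ 10) = 1857697115702463/2048000000000000.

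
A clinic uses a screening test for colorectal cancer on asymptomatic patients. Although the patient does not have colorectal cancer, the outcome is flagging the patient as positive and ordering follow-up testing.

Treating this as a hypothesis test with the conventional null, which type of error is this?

The null hypothesis here is that the patient does not have colorectal cancer.
'Flagging the patient as positive and ordering follow-up testing' corresponds to rejecting H₀.
H₀ was rejected but H₀ is true — a Type I error (false positive).

Type I error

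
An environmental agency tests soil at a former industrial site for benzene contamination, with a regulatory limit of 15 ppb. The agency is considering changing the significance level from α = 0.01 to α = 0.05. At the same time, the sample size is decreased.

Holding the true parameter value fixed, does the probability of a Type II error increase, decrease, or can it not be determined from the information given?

The first change alone would make β decrease; the second alone would make β increase. Which effect dominates depends on the magnitudes, which are not given.

Cannot be determined from the information given.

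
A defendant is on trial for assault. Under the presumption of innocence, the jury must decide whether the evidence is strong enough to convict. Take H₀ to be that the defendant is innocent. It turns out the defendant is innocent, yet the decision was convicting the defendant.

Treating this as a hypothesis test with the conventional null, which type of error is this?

Type I error

'Convicting the defendant' corresponds to rejecting H₀.
H₀ was rejected but H₀ is true — a Type I error (false positive).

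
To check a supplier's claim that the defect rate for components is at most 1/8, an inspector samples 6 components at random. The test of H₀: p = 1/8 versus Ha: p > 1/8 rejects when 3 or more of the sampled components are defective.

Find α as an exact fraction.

3819/131072

Under H₀, K ~ Binomial(6, 1/8); the Type I error rate is P(K ≥ 3).
α = 1 − P(K ≤ 2) = 1 − 127253/131072 = 3819/131072.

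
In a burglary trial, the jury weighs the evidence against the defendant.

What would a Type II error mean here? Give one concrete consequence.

With the conventional null hypothesis that the defendant is innocent:
A Type II error is failing to reject H₀ when H₀ is false.
Here that means acquitting the defendant when actually the defendant is guilty.

A Type II error would mean concluding that the defendant is innocent (or at least failing to establish that the defendant is guilty) when in fact the defendant is guilty. Consequence: a guilty person goes free.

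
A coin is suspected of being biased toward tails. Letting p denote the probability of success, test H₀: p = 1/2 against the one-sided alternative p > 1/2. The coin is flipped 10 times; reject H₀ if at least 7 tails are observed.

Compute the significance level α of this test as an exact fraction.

Under H₀, Y ~ Binomial(10, 1/2), and α = P(Y ≥ 7).
P(Y ≥ 7) = [C(10,7) + C(10,8) + C(10,9) + C(10,10)] / 2^10 = (120 + 45 + 10 + 1) / 1024 = 176/1024 = 11/64.

11/64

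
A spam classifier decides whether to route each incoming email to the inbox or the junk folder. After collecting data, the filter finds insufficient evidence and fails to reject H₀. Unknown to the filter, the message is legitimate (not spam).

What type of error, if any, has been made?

The conventional null hypothesis here is that the message is legitimate (not spam).
The test retained a true H₀ — the decision matches the true state.

No error — this is a correct decision.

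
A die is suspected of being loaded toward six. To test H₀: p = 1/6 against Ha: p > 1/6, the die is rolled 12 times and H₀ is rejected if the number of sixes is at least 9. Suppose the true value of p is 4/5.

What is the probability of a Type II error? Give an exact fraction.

A Type II error is failing to reject when Ha holds: with p = 4/5, β = P(S ≤ 8).
Adding the binomial probabilities P(S=0)+…+P(S=8) at p = 4/5 gives 10030813/48828125.

10030813/48828125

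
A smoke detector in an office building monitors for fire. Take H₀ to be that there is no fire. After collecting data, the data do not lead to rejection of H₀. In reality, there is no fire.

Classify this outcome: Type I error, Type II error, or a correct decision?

No error (correct decision).

The test retained a true H₀ — the decision matches the true state.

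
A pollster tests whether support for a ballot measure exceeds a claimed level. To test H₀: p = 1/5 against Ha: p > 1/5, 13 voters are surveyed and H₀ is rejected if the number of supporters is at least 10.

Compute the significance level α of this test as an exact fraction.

3921/244140625

α = P(reject H₀ | H₀ true) = P(K ≥ 10 | p = 1/5), with K ~ Binomial(13, 1/5).
Summing C(13,j)(1/5)^j(4/5)^{13−j} for j = 10,…,13 gives 3921/244140625.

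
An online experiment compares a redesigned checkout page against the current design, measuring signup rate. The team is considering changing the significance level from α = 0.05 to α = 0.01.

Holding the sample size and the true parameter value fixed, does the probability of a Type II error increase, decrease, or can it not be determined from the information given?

A smaller α moves the rejection region further into the tail. With the alternative true, more outcomes now fall outside the rejection region, so failing to reject becomes more likely.

It increases.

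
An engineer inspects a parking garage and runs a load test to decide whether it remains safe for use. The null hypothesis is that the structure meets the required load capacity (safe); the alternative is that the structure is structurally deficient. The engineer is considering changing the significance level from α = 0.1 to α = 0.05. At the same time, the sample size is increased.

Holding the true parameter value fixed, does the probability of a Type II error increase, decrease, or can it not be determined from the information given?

The first change alone would make β increase; the second alone would make β decrease. Which effect dominates depends on the magnitudes, which are not given.

Cannot be determined from the information given.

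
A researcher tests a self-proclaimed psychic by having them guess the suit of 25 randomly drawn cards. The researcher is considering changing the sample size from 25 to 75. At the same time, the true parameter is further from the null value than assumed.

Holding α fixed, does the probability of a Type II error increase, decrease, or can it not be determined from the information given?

It decreases.

Increasing n separates the H₀ and Ha sampling distributions, so under Ha fewer outcomes land in the acceptance region. A larger true effect moves the Ha sampling distribution further from the H₀ critical value, making rejection more likely when Ha is true. Both changes push β in the same direction.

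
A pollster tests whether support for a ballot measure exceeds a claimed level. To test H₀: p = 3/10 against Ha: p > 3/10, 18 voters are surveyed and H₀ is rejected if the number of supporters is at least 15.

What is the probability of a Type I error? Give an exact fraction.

217773361539/50000000000000000

α = P(reject H₀ | H₀ true) = P(S ≥ 15 | p = 3/10), with S ~ Binomial(18, 3/10).
Summing C(18,j)(3/10)^j(7/10)^{18−j} for j = 15,…,18 gives 217773361539/50000000000000000.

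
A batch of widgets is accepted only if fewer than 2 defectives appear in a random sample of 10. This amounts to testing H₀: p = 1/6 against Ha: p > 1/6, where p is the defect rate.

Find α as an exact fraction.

10389767/20155392

α = P(reject H₀ | H₀ true) = P(K ≥ 2 | p = 1/6), K ~ Binomial(10, 1/6).
Via the complement, α = 1 − Σ_{j=0}^{1} C(10,j)(1/6)^j(5/6)^{10-j} = 10389767/20155392.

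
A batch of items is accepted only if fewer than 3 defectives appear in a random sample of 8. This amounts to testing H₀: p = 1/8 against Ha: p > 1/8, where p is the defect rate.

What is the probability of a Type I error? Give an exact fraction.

1129899/16777216

Under H₀, X ~ Binomial(8, 1/8); the Type I error rate is P(X ≥ 3).
Via the complement, α = 1 − Σ_{j=0}^{2} C(8,j)(1/8)^j(7/8)^{8-j} = 1129899/16777216.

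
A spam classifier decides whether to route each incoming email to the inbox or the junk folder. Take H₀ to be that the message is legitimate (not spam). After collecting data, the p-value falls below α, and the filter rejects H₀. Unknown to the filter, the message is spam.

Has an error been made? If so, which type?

No error (correct decision).

The test rejected a false H₀ — the decision matches the true state.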